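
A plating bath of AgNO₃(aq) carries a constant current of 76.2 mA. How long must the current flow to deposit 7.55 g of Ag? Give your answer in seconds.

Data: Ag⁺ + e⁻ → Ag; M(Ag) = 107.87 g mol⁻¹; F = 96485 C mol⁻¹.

88600 s

n(Ag) = m/M = 7.55 / 107.87 = 0.06999 mol.
Each Ag atom requires 1 electron, so n(e⁻) = 1 × 0.06999 = 0.06999 mol.
Q = n(e⁻)·F = 0.06999 × 96485 = 6753 C.
t = Q/I = 6753 / 0.07620 A = 88620 s.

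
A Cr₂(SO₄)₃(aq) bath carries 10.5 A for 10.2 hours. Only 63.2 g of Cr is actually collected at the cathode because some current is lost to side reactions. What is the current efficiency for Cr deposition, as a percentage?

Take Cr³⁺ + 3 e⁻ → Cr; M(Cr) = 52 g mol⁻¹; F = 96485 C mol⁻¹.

Q = I·t = 10.50 × 36720 = 385600 C; n(e⁻) = 385600/96485 = 3.996 mol.
Theoretical n(Cr) = n(e⁻)/3 = 1.332 mol, i.e. m_theo = 1.332 × 52 = 69.27 g.
Efficiency = m_actual / m_theo = 63.2 / 69.27 = 91.2 %.

91.2 %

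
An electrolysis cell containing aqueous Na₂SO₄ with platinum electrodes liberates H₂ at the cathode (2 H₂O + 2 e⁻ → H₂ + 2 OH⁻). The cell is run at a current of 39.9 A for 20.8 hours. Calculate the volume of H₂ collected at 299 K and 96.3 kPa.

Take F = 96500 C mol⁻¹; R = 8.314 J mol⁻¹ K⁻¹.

Q = I·t = 39.90 A × 74880 s = 2988000 C.
n(e⁻) = Q/F = 2988000 / 96500 = 30.96 mol.
2 electrons are transferred per H₂ molecule, so n(H₂) = 30.96 / 2 = 15.48 mol.
V = nRT/P = (15.48 × 8.314 × 299) / (96.3 × 10³ Pa) = 0.400 m³ = 400 L.

400 L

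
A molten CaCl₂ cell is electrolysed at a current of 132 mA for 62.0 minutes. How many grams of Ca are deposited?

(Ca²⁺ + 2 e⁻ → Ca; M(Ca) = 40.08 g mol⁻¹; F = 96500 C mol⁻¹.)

0.102 g

Q = I·t = 0.1320 A × 3720.0 s = 491.0 C.
n(e⁻) = Q/F = 491.0 / 96500 = 0.005088 mol.
Ca²⁺ + 2 e⁻ → Ca, so n(Ca) = n(e⁻)/2 = 0.002544 mol.
m = n·M = 0.002544 × 40.08 = 0.102 g.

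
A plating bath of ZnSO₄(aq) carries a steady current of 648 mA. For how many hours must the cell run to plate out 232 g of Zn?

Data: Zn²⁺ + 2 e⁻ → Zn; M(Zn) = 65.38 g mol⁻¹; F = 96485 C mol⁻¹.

n(Zn) = m/M = 232 / 65.38 = 3.548 mol.
Each Zn atom requires 2 electrons, so n(e⁻) = 2 × 3.548 = 7.097 mol.
Q = n(e⁻)·F = 7.097 × 96485 = 684800 C.
t = Q/I = 684800 / 0.6480 A = 1057000 s = 294 h.

294 h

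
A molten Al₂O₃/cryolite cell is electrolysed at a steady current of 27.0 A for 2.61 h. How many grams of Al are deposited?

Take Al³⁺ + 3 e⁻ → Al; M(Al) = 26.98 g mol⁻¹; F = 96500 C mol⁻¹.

23.6 g

Q = I·t = 27.00 A × 9396.0 s = 253700 C.
n(e⁻) = Q/F = 253700 / 96500 = 2.629 mol.
Al³⁺ + 3 e⁻ → Al, so n(Al) = n(e⁻)/3 = 0.8763 mol.
m = n·M = 0.8763 × 26.98 = 23.6 g.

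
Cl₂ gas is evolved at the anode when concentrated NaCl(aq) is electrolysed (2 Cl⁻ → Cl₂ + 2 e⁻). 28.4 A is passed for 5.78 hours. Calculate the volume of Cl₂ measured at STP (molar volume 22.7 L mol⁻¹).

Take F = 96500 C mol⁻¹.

69.5 L

Q = I·t = 28.40 A × 20808 s = 590900 C.
n(e⁻) = Q/F = 590900 / 96500 = 6.124 mol.
2 electrons are transferred per Cl₂ molecule, so n(Cl₂) = 6.124 / 2 = 3.062 mol.
V = n × V_m = 3.062 × 22.7 = 69.5 L.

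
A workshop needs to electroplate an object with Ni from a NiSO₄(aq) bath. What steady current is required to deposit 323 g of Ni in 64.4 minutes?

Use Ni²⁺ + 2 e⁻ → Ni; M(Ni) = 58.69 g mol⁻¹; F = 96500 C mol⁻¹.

n(Ni) = 323 / 58.69 = 5.503 mol.
n(e⁻) = 2 × 5.503 = 11.01 mol.
Q = n(e⁻)·F = 11.01 × 96500 = 1062000 C.
I = Q/t = 1062000 / 3864.0 s = 275 A.

275 A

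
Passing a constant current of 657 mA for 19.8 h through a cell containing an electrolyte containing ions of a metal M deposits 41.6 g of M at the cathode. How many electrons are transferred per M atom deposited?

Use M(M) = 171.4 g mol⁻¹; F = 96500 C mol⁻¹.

2

Q = I·t = 0.6570 A × 71280 s = 46830 C, so n(e⁻) = 46830/96500 = 0.4853 mol.
n(M) deposited = 41.6 / 171.4 = 0.2427 mol.
Electrons per atom = n(e⁻)/n(M) = 0.4853 / 0.2427 = 2.00 ≈ 2, so the ion is M²⁺.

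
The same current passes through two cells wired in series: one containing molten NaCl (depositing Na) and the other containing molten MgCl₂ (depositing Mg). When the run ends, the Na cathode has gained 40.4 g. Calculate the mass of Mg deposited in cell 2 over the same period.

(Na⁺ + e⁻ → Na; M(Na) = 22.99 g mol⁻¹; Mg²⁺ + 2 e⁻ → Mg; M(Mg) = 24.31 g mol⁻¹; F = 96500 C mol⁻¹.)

n(Na) = 40.4 / 22.99 = 1.757 mol.
Since Na⁺ + e⁻ → Na, n(e⁻) passed = 1 × 1.757 = 1.757 mol.
Cells in series carry the same charge, so the same 1.757 mol of electrons passes through cell 2.
Mg²⁺ + 2 e⁻ → Mg, so n(Mg) = 1.757 / 2 = 0.8786 mol.
m(Mg) = 0.8786 × 24.31 = 21.4 g.

21.4 g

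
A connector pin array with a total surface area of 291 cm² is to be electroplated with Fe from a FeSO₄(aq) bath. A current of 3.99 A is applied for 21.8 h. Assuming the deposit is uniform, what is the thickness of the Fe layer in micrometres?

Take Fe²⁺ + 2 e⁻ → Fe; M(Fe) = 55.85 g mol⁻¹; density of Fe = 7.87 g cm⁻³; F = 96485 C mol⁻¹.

Q = I·t = 3.990 × 78480 = 313100 C; n(e⁻) = 3.245 mol.
n(Fe) = n(e⁻)/2 = 1.623 mol, so m = 1.623 × 55.85 = 90.63 g.
Volume = m/ρ = 90.63 / 7.87 = 11.52 cm³.
Thickness = V/A = 11.52 / 291 = 0.0396 cm = 396 μm.

396 μm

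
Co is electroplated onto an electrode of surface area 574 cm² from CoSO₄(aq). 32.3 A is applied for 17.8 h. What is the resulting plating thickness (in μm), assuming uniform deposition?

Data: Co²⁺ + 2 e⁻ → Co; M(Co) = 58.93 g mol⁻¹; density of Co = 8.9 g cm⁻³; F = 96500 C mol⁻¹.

1240 μm

Q = I·t = 32.30 × 64080 = 2070000 C; n(e⁻) = 21.45 mol.
n(Co) = n(e⁻)/2 = 10.72 mol, so m = 10.72 × 58.93 = 632.0 g.
Volume = m/ρ = 632.0 / 8.9 = 71.01 cm³.
Thickness = V/A = 71.01 / 574 = 0.124 cm = 1240 μm.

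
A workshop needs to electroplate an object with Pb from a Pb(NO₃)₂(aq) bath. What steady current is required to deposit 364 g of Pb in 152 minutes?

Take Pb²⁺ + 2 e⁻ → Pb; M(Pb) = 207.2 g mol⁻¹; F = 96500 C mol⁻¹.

37.2 A

n(Pb) = 364 / 207.2 = 1.757 mol.
n(e⁻) = 2 × 1.757 = 3.514 mol.
Q = n(e⁻)·F = 3.514 × 96500 = 339100 C.
I = Q/t = 339100 / 9120.0 s = 37.2 A.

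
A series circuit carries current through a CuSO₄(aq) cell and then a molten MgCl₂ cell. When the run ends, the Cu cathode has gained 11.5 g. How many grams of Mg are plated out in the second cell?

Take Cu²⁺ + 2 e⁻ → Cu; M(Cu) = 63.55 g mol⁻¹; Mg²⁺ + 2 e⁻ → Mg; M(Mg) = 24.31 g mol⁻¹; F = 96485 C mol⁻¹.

4.40 g

n(Cu) = 11.5 / 63.55 = 0.1810 mol.
Since Cu²⁺ + 2 e⁻ → Cu, n(e⁻) passed = 2 × 0.1810 = 0.3619 mol.
Cells in series carry the same charge, so the same 0.3619 mol of electrons passes through cell 2.
Mg²⁺ + 2 e⁻ → Mg, so n(Mg) = 0.3619 / 2 = 0.1810 mol.
m(Mg) = 0.1810 × 24.31 = 4.40 g.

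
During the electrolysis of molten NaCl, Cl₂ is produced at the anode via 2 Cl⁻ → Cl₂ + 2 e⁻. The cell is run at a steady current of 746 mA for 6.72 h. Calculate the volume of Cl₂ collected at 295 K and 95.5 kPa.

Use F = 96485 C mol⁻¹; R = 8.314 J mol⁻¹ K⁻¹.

2.40 L

Q = I·t = 0.7460 A × 24192 s = 18050 C.
n(e⁻) = Q/F = 18050 / 96485 = 0.1870 mol.
2 electrons are transferred per Cl₂ molecule, so n(Cl₂) = 0.1870 / 2 = 0.09352 mol.
V = nRT/P = (0.09352 × 8.314 × 295) / (95.5 × 10³ Pa) = 0.00240 m³ = 2.40 L.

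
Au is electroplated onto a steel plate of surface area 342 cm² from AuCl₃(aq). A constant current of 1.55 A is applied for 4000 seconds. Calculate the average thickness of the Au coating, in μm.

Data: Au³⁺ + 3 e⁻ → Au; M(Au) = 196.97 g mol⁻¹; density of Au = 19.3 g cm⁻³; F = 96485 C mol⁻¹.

Q = I·t = 1.550 × 4000.0 = 6200 C; n(e⁻) = 0.06426 mol.
n(Au) = n(e⁻)/3 = 0.02142 mol, so m = 0.02142 × 196.97 = 4.219 g.
Volume = m/ρ = 4.219 / 19.3 = 0.2186 cm³.
Thickness = V/A = 0.2186 / 342 = 6.39 × 10⁻⁴ cm = 6.39 μm.

6.39 μm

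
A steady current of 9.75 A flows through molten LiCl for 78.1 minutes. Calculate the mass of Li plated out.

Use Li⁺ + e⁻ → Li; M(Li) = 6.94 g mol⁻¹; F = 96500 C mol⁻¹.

3.29 g

Q = I·t = 9.750 A × 4686.0 s = 45690 C.
n(e⁻) = Q/F = 45690 / 96500 = 0.4735 mol.
Li⁺ + e⁻ → Li, so n(Li) = n(e⁻)/1 = 0.4735 mol.
m = n·M = 0.4735 × 6.94 = 3.29 g.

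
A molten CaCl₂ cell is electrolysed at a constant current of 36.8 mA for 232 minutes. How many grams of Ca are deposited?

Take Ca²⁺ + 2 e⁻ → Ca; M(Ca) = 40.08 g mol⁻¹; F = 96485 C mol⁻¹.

Q = I·t = 0.03680 A × 13920 s = 512.3 C.
n(e⁻) = Q/F = 512.3 / 96485 = 0.005309 mol.
Ca²⁺ + 2 e⁻ → Ca, so n(Ca) = n(e⁻)/2 = 0.002655 mol.
m = n·M = 0.002655 × 40.08 = 0.106 g.

0.106 g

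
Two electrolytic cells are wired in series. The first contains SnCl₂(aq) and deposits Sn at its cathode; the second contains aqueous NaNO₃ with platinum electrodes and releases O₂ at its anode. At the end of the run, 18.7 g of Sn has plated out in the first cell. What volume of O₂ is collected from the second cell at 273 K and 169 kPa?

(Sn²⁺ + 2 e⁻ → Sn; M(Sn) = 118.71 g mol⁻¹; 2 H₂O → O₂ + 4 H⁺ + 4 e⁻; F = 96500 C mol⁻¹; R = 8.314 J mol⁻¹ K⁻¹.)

1.06 L

n(Sn) = 18.7 / 118.71 = 0.1575 mol, so n(e⁻) = 2 × 0.1575 = 0.3151 mol.
The cells are in series, so the same 0.3151 mol of electrons passes through the second cell.
2 H₂O → O₂ + 4 H⁺ + 4 e⁻ — 4 mol e⁻ per mol O₂, so n(O₂) = 0.3151/4 = 0.07876 mol.
V = nRT/P = (0.07876 × 8.314 × 273) / (169 × 10³) = 0.00106 m³ = 1.06 L.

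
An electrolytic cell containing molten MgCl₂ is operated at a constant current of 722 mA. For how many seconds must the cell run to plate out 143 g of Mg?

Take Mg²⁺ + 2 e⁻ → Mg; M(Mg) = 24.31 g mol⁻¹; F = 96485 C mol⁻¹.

n(Mg) = m/M = 143 / 24.31 = 5.882 mol.
Each Mg atom requires 2 electrons, so n(e⁻) = 2 × 5.882 = 11.76 mol.
Q = n(e⁻)·F = 11.76 × 96485 = 1135000 C.
t = Q/I = 1135000 / 0.7220 A = 1572000 s.

1.57 × 10⁶ s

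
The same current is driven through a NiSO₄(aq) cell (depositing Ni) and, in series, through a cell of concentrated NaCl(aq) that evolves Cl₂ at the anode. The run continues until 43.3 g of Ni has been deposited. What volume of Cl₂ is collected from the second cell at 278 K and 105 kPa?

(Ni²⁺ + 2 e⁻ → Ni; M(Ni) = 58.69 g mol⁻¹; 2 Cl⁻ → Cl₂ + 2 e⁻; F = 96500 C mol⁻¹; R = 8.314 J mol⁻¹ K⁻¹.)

n(Ni) = 43.3 / 58.69 = 0.7378 mol, so n(e⁻) = 2 × 0.7378 = 1.476 mol.
The cells are in series, so the same 1.476 mol of electrons passes through the second cell.
2 Cl⁻ → Cl₂ + 2 e⁻ — 2 mol e⁻ per mol Cl₂, so n(Cl₂) = 1.476/2 = 0.7378 mol.
V = nRT/P = (0.7378 × 8.314 × 278) / (105 × 10³) = 0.0162 m³ = 16.2 L.

16.2 L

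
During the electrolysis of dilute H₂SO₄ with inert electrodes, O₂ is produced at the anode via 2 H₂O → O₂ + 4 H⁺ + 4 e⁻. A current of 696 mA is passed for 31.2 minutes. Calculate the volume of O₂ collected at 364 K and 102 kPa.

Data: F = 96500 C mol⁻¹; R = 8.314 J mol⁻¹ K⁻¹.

Q = I·t = 0.6960 A × 1872.0 s = 1303 C.
n(e⁻) = Q/F = 1303 / 96500 = 0.01350 mol.
4 electrons are transferred per O₂ molecule, so n(O₂) = 0.01350 / 4 = 0.003375 mol.
V = nRT/P = (0.003375 × 8.314 × 364) / (102 × 10³ Pa) = 1.00 × 10⁻⁴ m³ = 0.100 L.

0.100 L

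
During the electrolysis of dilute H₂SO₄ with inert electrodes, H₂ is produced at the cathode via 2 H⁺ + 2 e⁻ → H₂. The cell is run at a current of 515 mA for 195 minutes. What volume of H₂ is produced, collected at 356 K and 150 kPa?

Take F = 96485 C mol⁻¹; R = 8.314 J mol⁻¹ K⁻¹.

0.616 L

Q = I·t = 0.5150 A × 11700 s = 6026 C.
n(e⁻) = Q/F = 6026 / 96485 = 0.06245 mol.
2 electrons are transferred per H₂ molecule, so n(H₂) = 0.06245 / 2 = 0.03123 mol.
V = nRT/P = (0.03123 × 8.314 × 356) / (150 × 10³ Pa) = 6.16 × 10⁻⁴ m³ = 0.616 L.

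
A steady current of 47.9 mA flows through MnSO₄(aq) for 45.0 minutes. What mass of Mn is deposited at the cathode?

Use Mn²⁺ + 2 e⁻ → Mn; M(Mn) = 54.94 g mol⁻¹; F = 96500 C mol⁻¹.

Q = I·t = 0.04790 A × 2700.0 s = 129.3 C.
n(e⁻) = Q/F = 129.3 / 96500 = 0.001340 mol.
Mn²⁺ + 2 e⁻ → Mn, so n(Mn) = n(e⁻)/2 = 0.0006701 mol.
m = n·M = 0.0006701 × 54.94 = 0.0368 g.

0.0368 g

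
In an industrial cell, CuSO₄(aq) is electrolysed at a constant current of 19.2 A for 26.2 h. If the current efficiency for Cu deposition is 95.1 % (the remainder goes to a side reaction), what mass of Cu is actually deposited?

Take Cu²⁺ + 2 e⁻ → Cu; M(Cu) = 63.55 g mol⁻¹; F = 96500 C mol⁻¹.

567 g

Q = I·t = 19.20 × 94320 = 1811000 C.
n(e⁻) = 1811000/96500 = 18.77 mol; theoretically n(Cu) = 18.77/2 = 9.383 mol, m_theo = 596.3 g.
At 95.1 % efficiency, m_actual = 0.951 × 596.3 = 567 g.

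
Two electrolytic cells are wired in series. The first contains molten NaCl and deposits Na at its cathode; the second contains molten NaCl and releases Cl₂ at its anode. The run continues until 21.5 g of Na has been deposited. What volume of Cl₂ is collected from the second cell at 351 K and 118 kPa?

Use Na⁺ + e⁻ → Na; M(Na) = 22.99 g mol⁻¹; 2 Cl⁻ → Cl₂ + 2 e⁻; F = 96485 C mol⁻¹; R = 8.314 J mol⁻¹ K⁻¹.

n(Na) = 21.5 / 22.99 = 0.9352 mol, so n(e⁻) = 1 × 0.9352 = 0.9352 mol.
The cells are in series, so the same 0.9352 mol of electrons passes through the second cell.
2 Cl⁻ → Cl₂ + 2 e⁻ — 2 mol e⁻ per mol Cl₂, so n(Cl₂) = 0.9352/2 = 0.4676 mol.
V = nRT/P = (0.4676 × 8.314 × 351) / (118 × 10³) = 0.0116 m³ = 11.6 L.

11.6 L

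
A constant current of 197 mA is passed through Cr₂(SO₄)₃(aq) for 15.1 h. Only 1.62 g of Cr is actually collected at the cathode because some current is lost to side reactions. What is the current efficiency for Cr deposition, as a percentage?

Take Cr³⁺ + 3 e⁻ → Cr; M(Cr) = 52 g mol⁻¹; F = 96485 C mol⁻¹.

84.2 %

Q = I·t = 0.1970 × 54360 = 10710 C; n(e⁻) = 10710/96485 = 0.1110 mol.
Theoretical n(Cr) = n(e⁻)/3 = 0.03700 mol, i.e. m_theo = 0.03700 × 52 = 1.924 g.
Efficiency = m_actual / m_theo = 1.62 / 1.924 = 84.2 %.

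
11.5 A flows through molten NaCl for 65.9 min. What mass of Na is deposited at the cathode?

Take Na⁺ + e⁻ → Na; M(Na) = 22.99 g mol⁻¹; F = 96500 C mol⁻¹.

Q = I·t = 11.50 A × 3954.0 s = 45470 C.
n(e⁻) = Q/F = 45470 / 96500 = 0.4712 mol.
Na⁺ + e⁻ → Na, so n(Na) = n(e⁻)/1 = 0.4712 mol.
m = n·M = 0.4712 × 22.99 = 10.8 g.

10.8 g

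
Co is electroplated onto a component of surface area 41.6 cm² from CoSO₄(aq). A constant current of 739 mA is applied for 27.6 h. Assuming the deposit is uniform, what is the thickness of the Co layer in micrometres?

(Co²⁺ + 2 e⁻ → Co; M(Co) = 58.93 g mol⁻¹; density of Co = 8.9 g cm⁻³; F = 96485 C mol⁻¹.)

606 μm

Q = I·t = 0.7390 × 99360 = 73430 C; n(e⁻) = 0.7610 mol.
n(Co) = n(e⁻)/2 = 0.3805 mol, so m = 0.3805 × 58.93 = 22.42 g.
Volume = m/ρ = 22.42 / 8.9 = 2.519 cm³.
Thickness = V/A = 2.519 / 41.6 = 0.0606 cm = 606 μm.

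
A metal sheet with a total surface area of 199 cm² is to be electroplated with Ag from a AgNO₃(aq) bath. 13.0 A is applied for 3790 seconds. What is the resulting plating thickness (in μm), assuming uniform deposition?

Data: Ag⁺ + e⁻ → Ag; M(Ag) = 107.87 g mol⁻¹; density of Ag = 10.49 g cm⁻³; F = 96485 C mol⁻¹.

264 μm

Q = I·t = 13.00 × 3790.0 = 49270 C; n(e⁻) = 0.5106 mol.
n(Ag) = n(e⁻)/1 = 0.5106 mol, so m = 0.5106 × 107.87 = 55.08 g.
Volume = m/ρ = 55.08 / 10.49 = 5.251 cm³.
Thickness = V/A = 5.251 / 199 = 0.0264 cm = 264 μm.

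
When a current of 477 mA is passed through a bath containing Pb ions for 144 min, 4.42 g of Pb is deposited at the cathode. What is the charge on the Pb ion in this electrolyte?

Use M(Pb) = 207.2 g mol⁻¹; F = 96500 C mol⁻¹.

Q = I·t = 0.4770 A × 8640.0 s = 4121 C, so n(e⁻) = 4121/96500 = 0.04271 mol.
n(Pb) deposited = 4.42 / 207.2 = 0.02133 mol.
Electrons per atom = n(e⁻)/n(Pb) = 0.04271 / 0.02133 = 2.00 ≈ 2, so the ion is Pb²⁺.

+2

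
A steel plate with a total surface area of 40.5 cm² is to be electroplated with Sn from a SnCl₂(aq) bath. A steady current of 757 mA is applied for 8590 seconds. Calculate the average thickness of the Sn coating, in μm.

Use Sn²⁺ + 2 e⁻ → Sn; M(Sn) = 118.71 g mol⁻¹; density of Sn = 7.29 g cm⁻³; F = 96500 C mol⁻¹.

135 μm

Q = I·t = 0.7570 × 8590.0 = 6503 C; n(e⁻) = 0.06738 mol.
n(Sn) = n(e⁻)/2 = 0.03369 mol, so m = 0.03369 × 118.71 = 4.000 g.
Volume = m/ρ = 4.000 / 7.29 = 0.5486 cm³.
Thickness = V/A = 0.5486 / 40.5 = 0.0135 cm = 135 μm.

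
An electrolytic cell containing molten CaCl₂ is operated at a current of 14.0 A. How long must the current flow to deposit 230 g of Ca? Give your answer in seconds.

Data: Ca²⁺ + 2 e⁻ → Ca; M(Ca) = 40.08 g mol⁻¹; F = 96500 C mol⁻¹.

n(Ca) = m/M = 230 / 40.08 = 5.739 mol.
Each Ca atom requires 2 electrons, so n(e⁻) = 2 × 5.739 = 11.48 mol.
Q = n(e⁻)·F = 11.48 × 96500 = 1108000 C.
t = Q/I = 1108000 / 14.00 A = 79110 s.

79100 s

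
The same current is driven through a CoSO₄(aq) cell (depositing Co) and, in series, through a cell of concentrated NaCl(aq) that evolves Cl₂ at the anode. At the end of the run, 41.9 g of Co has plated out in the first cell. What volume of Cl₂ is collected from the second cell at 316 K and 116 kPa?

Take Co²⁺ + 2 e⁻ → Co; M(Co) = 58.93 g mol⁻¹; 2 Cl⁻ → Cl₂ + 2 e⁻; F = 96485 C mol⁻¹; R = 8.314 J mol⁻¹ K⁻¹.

16.1 L

n(Co) = 41.9 / 58.93 = 0.7110 mol, so n(e⁻) = 2 × 0.7110 = 1.422 mol.
The cells are in series, so the same 1.422 mol of electrons passes through the second cell.
2 Cl⁻ → Cl₂ + 2 e⁻ — 2 mol e⁻ per mol Cl₂, so n(Cl₂) = 1.422/2 = 0.7110 mol.
V = nRT/P = (0.7110 × 8.314 × 316) / (116 × 10³) = 0.0161 m³ = 16.1 L.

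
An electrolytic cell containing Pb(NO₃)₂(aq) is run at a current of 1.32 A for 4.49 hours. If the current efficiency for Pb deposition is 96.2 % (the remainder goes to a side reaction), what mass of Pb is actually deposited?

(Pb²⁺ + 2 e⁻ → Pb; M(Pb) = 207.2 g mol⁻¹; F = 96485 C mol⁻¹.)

22.0 g

Q = I·t = 1.320 × 16164 = 21340 C.
n(e⁻) = 21340/96485 = 0.2211 mol; theoretically n(Pb) = 0.2211/2 = 0.1106 mol, m_theo = 22.91 g.
At 96.2 % efficiency, m_actual = 0.962 × 22.91 = 22.0 g.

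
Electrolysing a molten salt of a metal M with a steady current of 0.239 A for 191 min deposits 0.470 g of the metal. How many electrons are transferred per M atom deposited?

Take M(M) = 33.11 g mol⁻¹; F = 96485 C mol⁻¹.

Q = I·t = 0.2390 A × 11460 s = 2739 C, so n(e⁻) = 2739/96485 = 0.02839 mol.
n(M) deposited = 0.470 / 33.11 = 0.01420 mol.
Electrons per atom = n(e⁻)/n(M) = 0.02839 / 0.01420 = 2.00 ≈ 2, so the ion is M²⁺.

2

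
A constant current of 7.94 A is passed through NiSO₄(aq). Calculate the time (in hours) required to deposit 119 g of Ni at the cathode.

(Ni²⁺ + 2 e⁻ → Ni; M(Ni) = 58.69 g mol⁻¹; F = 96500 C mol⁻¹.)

n(Ni) = m/M = 119 / 58.69 = 2.028 mol.
Each Ni atom requires 2 electrons, so n(e⁻) = 2 × 2.028 = 4.055 mol.
Q = n(e⁻)·F = 4.055 × 96500 = 391300 C.
t = Q/I = 391300 / 7.940 A = 49290 s = 13.7 h.

13.7 h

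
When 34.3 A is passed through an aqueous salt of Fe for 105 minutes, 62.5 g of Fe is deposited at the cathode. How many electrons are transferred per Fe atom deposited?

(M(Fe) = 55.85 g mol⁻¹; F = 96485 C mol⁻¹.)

2

Q = I·t = 34.30 A × 6300.0 s = 216100 C, so n(e⁻) = 216100/96485 = 2.240 mol.
n(Fe) deposited = 62.5 / 55.85 = 1.119 mol.
Electrons per atom = n(e⁻)/n(Fe) = 2.240 / 1.119 = 2.00 ≈ 2, so the ion is Fe²⁺.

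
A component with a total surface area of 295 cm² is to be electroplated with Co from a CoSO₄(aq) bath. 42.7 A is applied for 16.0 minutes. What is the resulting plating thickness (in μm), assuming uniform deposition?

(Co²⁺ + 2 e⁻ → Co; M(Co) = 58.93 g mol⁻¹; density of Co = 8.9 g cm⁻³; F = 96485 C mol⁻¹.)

Q = I·t = 42.70 × 960.00 = 40990 C; n(e⁻) = 0.4249 mol.
n(Co) = n(e⁻)/2 = 0.2124 mol, so m = 0.2124 × 58.93 = 12.52 g.
Volume = m/ρ = 12.52 / 8.9 = 1.407 cm³.
Thickness = V/A = 1.407 / 295 = 0.00477 cm = 47.7 μm.

47.7 μm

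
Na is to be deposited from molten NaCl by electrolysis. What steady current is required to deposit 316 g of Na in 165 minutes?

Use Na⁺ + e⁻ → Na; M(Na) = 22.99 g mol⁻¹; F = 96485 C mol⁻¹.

134 A

n(Na) = 316 / 22.99 = 13.75 mol.
n(e⁻) = 1 × 13.75 = 13.75 mol.
Q = n(e⁻)·F = 13.75 × 96485 = 1326000 C.
I = Q/t = 1326000 / 9900.0 s = 134 A.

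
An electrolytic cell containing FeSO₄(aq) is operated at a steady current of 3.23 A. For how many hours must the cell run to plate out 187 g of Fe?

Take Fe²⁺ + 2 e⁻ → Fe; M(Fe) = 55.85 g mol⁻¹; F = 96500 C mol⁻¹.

n(Fe) = m/M = 187 / 55.85 = 3.348 mol.
Each Fe atom requires 2 electrons, so n(e⁻) = 2 × 3.348 = 6.697 mol.
Q = n(e⁻)·F = 6.697 × 96500 = 646200 C.
t = Q/I = 646200 / 3.230 A = 200100 s = 55.6 h.

55.6 h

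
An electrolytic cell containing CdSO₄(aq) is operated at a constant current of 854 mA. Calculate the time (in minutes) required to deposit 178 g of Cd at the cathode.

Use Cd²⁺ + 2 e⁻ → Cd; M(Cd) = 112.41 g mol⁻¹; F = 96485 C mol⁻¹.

5960 min

n(Cd) = m/M = 178 / 112.41 = 1.583 mol.
Each Cd atom requires 2 electrons, so n(e⁻) = 2 × 1.583 = 3.167 mol.
Q = n(e⁻)·F = 3.167 × 96485 = 305600 C.
t = Q/I = 305600 / 0.8540 A = 357800 s = 5960 min.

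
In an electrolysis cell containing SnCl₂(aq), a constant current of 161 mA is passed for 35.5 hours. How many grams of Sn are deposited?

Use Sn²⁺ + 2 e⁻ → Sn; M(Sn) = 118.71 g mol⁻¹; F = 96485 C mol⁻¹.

12.7 g

Q = I·t = 0.1610 A × 127800 s = 20580 C.
n(e⁻) = Q/F = 20580 / 96485 = 0.2133 mol.
Sn²⁺ + 2 e⁻ → Sn, so n(Sn) = n(e⁻)/2 = 0.1066 mol.
m = n·M = 0.1066 × 118.71 = 12.7 g.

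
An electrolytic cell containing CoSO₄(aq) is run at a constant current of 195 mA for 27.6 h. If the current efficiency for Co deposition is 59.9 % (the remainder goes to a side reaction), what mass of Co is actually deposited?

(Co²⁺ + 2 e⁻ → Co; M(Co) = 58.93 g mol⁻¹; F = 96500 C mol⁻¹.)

3.54 g

Q = I·t = 0.1950 × 99360 = 19380 C.
n(e⁻) = 19380/96500 = 0.2008 mol; theoretically n(Co) = 0.2008/2 = 0.1004 mol, m_theo = 5.916 g.
At 59.9 % efficiency, m_actual = 0.599 × 5.916 = 3.54 g.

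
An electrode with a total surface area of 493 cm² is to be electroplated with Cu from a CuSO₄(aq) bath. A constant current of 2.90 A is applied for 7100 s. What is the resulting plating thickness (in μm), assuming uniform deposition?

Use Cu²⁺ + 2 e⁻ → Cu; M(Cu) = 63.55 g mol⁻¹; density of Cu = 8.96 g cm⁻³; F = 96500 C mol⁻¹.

Q = I·t = 2.900 × 7100.0 = 20590 C; n(e⁻) = 0.2134 mol.
n(Cu) = n(e⁻)/2 = 0.1067 mol, so m = 0.1067 × 63.55 = 6.780 g.
Volume = m/ρ = 6.780 / 8.96 = 0.7567 cm³.
Thickness = V/A = 0.7567 / 493 = 0.00153 cm = 15.3 μm.

15.3 μm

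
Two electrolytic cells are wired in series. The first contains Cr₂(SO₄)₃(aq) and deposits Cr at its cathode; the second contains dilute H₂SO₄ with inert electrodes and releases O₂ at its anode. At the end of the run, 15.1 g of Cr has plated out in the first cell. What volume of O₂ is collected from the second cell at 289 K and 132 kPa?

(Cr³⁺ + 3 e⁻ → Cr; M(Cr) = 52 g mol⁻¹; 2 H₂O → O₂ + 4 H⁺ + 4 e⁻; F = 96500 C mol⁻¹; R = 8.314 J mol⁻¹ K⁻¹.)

n(Cr) = 15.1 / 52 = 0.2904 mol, so n(e⁻) = 3 × 0.2904 = 0.8712 mol.
The cells are in series, so the same 0.8712 mol of electrons passes through the second cell.
2 H₂O → O₂ + 4 H⁺ + 4 e⁻ — 4 mol e⁻ per mol O₂, so n(O₂) = 0.8712/4 = 0.2178 mol.
V = nRT/P = (0.2178 × 8.314 × 289) / (132 × 10³) = 0.00396 m³ = 3.96 L.

3.96 L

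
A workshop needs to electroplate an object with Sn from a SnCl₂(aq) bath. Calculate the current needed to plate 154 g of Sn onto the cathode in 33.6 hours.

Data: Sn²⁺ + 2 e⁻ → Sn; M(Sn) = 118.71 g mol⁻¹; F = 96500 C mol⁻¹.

n(Sn) = 154 / 118.71 = 1.297 mol.
n(e⁻) = 2 × 1.297 = 2.595 mol.
Q = n(e⁻)·F = 2.595 × 96500 = 250400 C.
I = Q/t = 250400 / 120960 s = 2.07 A.

2.07 A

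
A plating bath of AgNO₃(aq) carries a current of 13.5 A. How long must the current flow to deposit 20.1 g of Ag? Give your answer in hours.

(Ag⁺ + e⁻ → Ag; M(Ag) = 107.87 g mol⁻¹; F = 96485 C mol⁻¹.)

n(Ag) = m/M = 20.1 / 107.87 = 0.1863 mol.
Each Ag atom requires 1 electron, so n(e⁻) = 1 × 0.1863 = 0.1863 mol.
Q = n(e⁻)·F = 0.1863 × 96485 = 17980 C.
t = Q/I = 17980 / 13.50 A = 1332 s = 0.370 h.

0.370 h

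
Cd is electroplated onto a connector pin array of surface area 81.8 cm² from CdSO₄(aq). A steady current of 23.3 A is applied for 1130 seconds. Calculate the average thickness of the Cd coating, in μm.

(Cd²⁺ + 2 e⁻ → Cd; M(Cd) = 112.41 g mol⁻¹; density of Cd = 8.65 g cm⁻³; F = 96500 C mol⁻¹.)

217 μm

Q = I·t = 23.30 × 1130.0 = 26330 C; n(e⁻) = 0.2728 mol.
n(Cd) = n(e⁻)/2 = 0.1364 mol, so m = 0.1364 × 112.41 = 15.33 g.
Volume = m/ρ = 15.33 / 8.65 = 1.773 cm³.
Thickness = V/A = 1.773 / 81.8 = 0.0217 cm = 217 μm.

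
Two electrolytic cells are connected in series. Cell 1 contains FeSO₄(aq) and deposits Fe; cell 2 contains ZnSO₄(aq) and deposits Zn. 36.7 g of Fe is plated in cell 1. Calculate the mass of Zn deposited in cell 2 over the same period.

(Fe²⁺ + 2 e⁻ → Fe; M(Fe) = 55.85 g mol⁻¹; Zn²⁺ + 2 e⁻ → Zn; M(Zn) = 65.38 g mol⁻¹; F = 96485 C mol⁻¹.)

n(Fe) = 36.7 / 55.85 = 0.6571 mol.
Since Fe²⁺ + 2 e⁻ → Fe, n(e⁻) passed = 2 × 0.6571 = 1.314 mol.
Cells in series carry the same charge, so the same 1.314 mol of electrons passes through cell 2.
Zn²⁺ + 2 e⁻ → Zn, so n(Zn) = 1.314 / 2 = 0.6571 mol.
m(Zn) = 0.6571 × 65.38 = 43.0 g.

43.0 g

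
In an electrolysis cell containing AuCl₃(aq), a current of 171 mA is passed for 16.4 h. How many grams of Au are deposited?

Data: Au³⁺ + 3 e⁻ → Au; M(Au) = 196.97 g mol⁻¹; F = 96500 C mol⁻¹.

6.87 g

Q = I·t = 0.1710 A × 59040 s = 10100 C.
n(e⁻) = Q/F = 10100 / 96500 = 0.1046 mol.
Au³⁺ + 3 e⁻ → Au, so n(Au) = n(e⁻)/3 = 0.03487 mol.
m = n·M = 0.03487 × 196.97 = 6.87 g.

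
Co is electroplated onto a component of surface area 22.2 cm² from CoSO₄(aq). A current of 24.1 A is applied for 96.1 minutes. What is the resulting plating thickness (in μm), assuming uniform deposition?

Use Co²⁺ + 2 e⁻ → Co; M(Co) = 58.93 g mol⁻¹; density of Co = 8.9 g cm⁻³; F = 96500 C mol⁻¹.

Q = I·t = 24.10 × 5766.0 = 139000 C; n(e⁻) = 1.440 mol.
n(Co) = n(e⁻)/2 = 0.7200 mol, so m = 0.7200 × 58.93 = 42.43 g.
Volume = m/ρ = 42.43 / 8.9 = 4.767 cm³.
Thickness = V/A = 4.767 / 22.2 = 0.215 cm = 2150 μm.

2150 μm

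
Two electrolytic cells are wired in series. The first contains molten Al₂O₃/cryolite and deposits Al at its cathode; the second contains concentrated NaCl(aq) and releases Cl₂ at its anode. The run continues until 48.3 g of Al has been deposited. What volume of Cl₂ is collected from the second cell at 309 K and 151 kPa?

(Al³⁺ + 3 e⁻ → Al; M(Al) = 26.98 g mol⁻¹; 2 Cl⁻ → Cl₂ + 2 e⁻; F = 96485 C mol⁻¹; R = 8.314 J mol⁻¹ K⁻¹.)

45.7 L

n(Al) = 48.3 / 26.98 = 1.790 mol, so n(e⁻) = 3 × 1.790 = 5.371 mol.
The cells are in series, so the same 5.371 mol of electrons passes through the second cell.
2 Cl⁻ → Cl₂ + 2 e⁻ — 2 mol e⁻ per mol Cl₂, so n(Cl₂) = 5.371/2 = 2.685 mol.
V = nRT/P = (2.685 × 8.314 × 309) / (151 × 10³) = 0.0457 m³ = 45.7 L.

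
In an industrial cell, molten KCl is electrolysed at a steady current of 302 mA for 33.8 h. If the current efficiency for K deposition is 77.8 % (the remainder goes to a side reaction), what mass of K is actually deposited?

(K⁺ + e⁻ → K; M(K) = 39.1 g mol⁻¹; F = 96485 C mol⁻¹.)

11.6 g

Q = I·t = 0.3020 × 121680 = 36750 C.
n(e⁻) = 36750/96485 = 0.3809 mol; theoretically n(K) = 0.3809/1 = 0.3809 mol, m_theo = 14.89 g.
At 77.8 % efficiency, m_actual = 0.778 × 14.89 = 11.6 g.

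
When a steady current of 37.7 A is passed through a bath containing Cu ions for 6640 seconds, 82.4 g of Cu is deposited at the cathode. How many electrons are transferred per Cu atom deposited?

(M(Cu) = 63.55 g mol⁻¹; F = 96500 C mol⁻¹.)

Q = I·t = 37.70 A × 6640.0 s = 250300 C, so n(e⁻) = 250300/96500 = 2.594 mol.
n(Cu) deposited = 82.4 / 63.55 = 1.297 mol.
Electrons per atom = n(e⁻)/n(Cu) = 2.594 / 1.297 = 2.00 ≈ 2, so the ion is Cu²⁺.

2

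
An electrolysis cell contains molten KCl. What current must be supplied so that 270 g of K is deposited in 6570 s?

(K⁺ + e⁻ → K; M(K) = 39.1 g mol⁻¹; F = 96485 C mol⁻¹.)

n(K) = 270 / 39.1 = 6.905 mol.
n(e⁻) = 1 × 6.905 = 6.905 mol.
Q = n(e⁻)·F = 6.905 × 96485 = 666300 C.
I = Q/t = 666300 / 6570.0 s = 101 A.

101 A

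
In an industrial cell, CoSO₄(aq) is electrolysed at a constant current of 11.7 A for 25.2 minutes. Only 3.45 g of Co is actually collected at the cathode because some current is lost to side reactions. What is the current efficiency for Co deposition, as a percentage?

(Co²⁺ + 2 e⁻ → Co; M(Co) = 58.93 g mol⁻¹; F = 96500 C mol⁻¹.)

63.9 %

Q = I·t = 11.70 × 1512.0 = 17690 C; n(e⁻) = 17690/96500 = 0.1833 mol.
Theoretical n(Co) = n(e⁻)/2 = 0.09166 mol, i.e. m_theo = 0.09166 × 58.93 = 5.402 g.
Efficiency = m_actual / m_theo = 3.45 / 5.402 = 63.9 %.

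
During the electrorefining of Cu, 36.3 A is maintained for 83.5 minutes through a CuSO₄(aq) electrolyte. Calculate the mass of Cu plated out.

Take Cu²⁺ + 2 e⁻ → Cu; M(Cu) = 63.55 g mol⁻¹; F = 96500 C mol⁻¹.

Q = I·t = 36.30 A × 5010.0 s = 181900 C.
n(e⁻) = Q/F = 181900 / 96500 = 1.885 mol.
Cu²⁺ + 2 e⁻ → Cu, so n(Cu) = n(e⁻)/2 = 0.9423 mol.
m = n·M = 0.9423 × 63.55 = 59.9 g.

59.9 g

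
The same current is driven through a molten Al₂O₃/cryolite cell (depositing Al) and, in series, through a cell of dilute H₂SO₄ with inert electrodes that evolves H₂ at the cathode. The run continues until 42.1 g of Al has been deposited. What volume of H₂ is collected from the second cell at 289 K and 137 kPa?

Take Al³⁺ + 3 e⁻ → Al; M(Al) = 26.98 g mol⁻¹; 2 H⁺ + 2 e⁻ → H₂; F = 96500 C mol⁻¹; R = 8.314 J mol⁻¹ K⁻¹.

41.1 L

n(Al) = 42.1 / 26.98 = 1.560 mol, so n(e⁻) = 3 × 1.560 = 4.681 mol.
The cells are in series, so the same 4.681 mol of electrons passes through the second cell.
2 H⁺ + 2 e⁻ → H₂ — 2 mol e⁻ per mol H₂, so n(H₂) = 4.681/2 = 2.341 mol.
V = nRT/P = (2.341 × 8.314 × 289) / (137 × 10³) = 0.0411 m³ = 41.1 L.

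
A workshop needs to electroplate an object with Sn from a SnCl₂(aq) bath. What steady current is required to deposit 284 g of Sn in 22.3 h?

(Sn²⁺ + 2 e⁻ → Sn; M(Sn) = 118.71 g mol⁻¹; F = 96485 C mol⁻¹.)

5.75 A

n(Sn) = 284 / 118.71 = 2.392 mol.
n(e⁻) = 2 × 2.392 = 4.785 mol.
Q = n(e⁻)·F = 4.785 × 96485 = 461700 C.
I = Q/t = 461700 / 80280 s = 5.75 A.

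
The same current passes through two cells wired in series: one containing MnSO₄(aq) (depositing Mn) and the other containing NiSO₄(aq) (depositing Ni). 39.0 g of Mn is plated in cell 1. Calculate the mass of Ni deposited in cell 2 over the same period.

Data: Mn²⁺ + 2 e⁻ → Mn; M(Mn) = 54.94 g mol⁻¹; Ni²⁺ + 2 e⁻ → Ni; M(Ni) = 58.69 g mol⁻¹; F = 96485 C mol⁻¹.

n(Mn) = 39.0 / 54.94 = 0.7099 mol.
Since Mn²⁺ + 2 e⁻ → Mn, n(e⁻) passed = 2 × 0.7099 = 1.420 mol.
Cells in series carry the same charge, so the same 1.420 mol of electrons passes through cell 2.
Ni²⁺ + 2 e⁻ → Ni, so n(Ni) = 1.420 / 2 = 0.7099 mol.
m(Ni) = 0.7099 × 58.69 = 41.7 g.

41.7 g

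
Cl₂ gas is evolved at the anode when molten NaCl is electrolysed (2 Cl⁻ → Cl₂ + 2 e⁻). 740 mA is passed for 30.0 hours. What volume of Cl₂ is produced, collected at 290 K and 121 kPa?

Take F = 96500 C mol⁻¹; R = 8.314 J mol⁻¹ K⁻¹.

8.25 L

Q = I·t = 0.7400 A × 108000 s = 79920 C.
n(e⁻) = Q/F = 79920 / 96500 = 0.8282 mol.
2 electrons are transferred per Cl₂ molecule, so n(Cl₂) = 0.8282 / 2 = 0.4141 mol.
V = nRT/P = (0.4141 × 8.314 × 290) / (121 × 10³ Pa) = 0.00825 m³ = 8.25 L.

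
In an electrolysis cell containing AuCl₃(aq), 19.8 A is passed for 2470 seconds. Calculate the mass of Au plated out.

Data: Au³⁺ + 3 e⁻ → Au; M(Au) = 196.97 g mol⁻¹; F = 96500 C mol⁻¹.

Q = I·t = 19.80 A × 2470.0 s = 48910 C.
n(e⁻) = Q/F = 48910 / 96500 = 0.5068 mol.
Au³⁺ + 3 e⁻ → Au, so n(Au) = n(e⁻)/3 = 0.1689 mol.
m = n·M = 0.1689 × 196.97 = 33.3 g.

33.3 g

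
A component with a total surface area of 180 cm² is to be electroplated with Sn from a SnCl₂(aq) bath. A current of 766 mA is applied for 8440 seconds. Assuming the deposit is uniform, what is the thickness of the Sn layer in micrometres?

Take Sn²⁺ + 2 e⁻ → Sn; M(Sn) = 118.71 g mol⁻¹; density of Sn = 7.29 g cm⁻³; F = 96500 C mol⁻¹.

30.3 μm

Q = I·t = 0.7660 × 8440.0 = 6465 C; n(e⁻) = 0.06700 mol.
n(Sn) = n(e⁻)/2 = 0.03350 mol, so m = 0.03350 × 118.71 = 3.977 g.
Volume = m/ρ = 3.977 / 7.29 = 0.5455 cm³.
Thickness = V/A = 0.5455 / 180 = 0.00303 cm = 30.3 μm.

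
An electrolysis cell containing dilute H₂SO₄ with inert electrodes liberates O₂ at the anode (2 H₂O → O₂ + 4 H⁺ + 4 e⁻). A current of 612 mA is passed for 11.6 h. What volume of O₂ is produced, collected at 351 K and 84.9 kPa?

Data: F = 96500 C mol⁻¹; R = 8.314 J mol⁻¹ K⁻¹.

2.28 L

Q = I·t = 0.6120 A × 41760 s = 25560 C.
n(e⁻) = Q/F = 25560 / 96500 = 0.2648 mol.
4 electrons are transferred per O₂ molecule, so n(O₂) = 0.2648 / 4 = 0.06621 mol.
V = nRT/P = (0.06621 × 8.314 × 351) / (84.9 × 10³ Pa) = 0.00228 m³ = 2.28 L.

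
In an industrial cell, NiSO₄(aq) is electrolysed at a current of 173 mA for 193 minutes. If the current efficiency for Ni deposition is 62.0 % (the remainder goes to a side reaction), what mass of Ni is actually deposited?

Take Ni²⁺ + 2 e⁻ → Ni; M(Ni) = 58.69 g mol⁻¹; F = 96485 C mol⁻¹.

0.378 g

Q = I·t = 0.1730 × 11580 = 2003 C.
n(e⁻) = 2003/96485 = 0.02076 mol; theoretically n(Ni) = 0.02076/2 = 0.01038 mol, m_theo = 0.6093 g.
At 62.0 % efficiency, m_actual = 0.620 × 0.6093 = 0.378 g.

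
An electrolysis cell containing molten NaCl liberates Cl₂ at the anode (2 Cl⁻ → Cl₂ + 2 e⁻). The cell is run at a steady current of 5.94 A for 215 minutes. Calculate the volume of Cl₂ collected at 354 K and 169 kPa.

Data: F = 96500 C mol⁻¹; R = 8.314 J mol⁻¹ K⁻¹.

6.91 L

Q = I·t = 5.940 A × 12900 s = 76630 C.
n(e⁻) = Q/F = 76630 / 96500 = 0.7941 mol.
2 electrons are transferred per Cl₂ molecule, so n(Cl₂) = 0.7941 / 2 = 0.3970 mol.
V = nRT/P = (0.3970 × 8.314 × 354) / (169 × 10³ Pa) = 0.00691 m³ = 6.91 L.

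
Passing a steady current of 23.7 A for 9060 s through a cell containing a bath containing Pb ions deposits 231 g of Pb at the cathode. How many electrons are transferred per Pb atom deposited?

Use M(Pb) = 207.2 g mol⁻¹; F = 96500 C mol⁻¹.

Q = I·t = 23.70 A × 9060.0 s = 214700 C, so n(e⁻) = 214700/96500 = 2.225 mol.
n(Pb) deposited = 231 / 207.2 = 1.115 mol.
Electrons per atom = n(e⁻)/n(Pb) = 2.225 / 1.115 = 2.00 ≈ 2, so the ion is Pb²⁺.

2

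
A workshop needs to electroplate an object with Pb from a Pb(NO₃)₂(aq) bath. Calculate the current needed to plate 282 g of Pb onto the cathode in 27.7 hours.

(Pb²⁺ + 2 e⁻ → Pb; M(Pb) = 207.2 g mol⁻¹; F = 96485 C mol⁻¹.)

n(Pb) = 282 / 207.2 = 1.361 mol.
n(e⁻) = 2 × 1.361 = 2.722 mol.
Q = n(e⁻)·F = 2.722 × 96485 = 262600 C.
I = Q/t = 262600 / 99720 s = 2.63 A.

2.63 A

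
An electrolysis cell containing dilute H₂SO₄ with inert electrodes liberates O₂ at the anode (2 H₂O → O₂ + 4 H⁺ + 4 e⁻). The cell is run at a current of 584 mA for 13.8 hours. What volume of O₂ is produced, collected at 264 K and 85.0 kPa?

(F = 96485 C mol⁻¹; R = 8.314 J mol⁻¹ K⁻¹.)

Q = I·t = 0.5840 A × 49680 s = 29010 C.
n(e⁻) = Q/F = 29010 / 96485 = 0.3007 mol.
4 electrons are transferred per O₂ molecule, so n(O₂) = 0.3007 / 4 = 0.07518 mol.
V = nRT/P = (0.07518 × 8.314 × 264) / (85.0 × 10³ Pa) = 0.00194 m³ = 1.94 L.

1.94 L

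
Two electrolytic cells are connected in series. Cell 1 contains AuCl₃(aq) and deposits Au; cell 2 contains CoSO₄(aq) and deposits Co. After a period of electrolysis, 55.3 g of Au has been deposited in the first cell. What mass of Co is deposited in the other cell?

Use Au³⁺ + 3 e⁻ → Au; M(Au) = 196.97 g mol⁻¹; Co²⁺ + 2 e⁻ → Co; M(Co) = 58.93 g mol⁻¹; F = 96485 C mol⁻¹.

n(Au) = 55.3 / 196.97 = 0.2808 mol.
Since Au³⁺ + 3 e⁻ → Au, n(e⁻) passed = 3 × 0.2808 = 0.8423 mol.
Cells in series carry the same charge, so the same 0.8423 mol of electrons passes through cell 2.
Co²⁺ + 2 e⁻ → Co, so n(Co) = 0.8423 / 2 = 0.4211 mol.
m(Co) = 0.4211 × 58.93 = 24.8 g.

24.8 g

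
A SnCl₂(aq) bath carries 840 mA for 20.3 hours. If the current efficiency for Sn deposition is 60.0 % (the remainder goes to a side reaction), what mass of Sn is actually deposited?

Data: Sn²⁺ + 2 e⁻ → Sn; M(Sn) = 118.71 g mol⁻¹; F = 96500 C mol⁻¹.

22.7 g

Q = I·t = 0.8400 × 73080 = 61390 C.
n(e⁻) = 61390/96500 = 0.6361 mol; theoretically n(Sn) = 0.6361/2 = 0.3181 mol, m_theo = 37.76 g.
At 60.0 % efficiency, m_actual = 0.600 × 37.76 = 22.7 g.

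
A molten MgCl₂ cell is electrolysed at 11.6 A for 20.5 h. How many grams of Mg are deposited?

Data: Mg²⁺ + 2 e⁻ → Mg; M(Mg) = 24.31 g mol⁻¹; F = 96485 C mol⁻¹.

108 g

Q = I·t = 11.60 A × 73800 s = 856100 C.
n(e⁻) = Q/F = 856100 / 96485 = 8.873 mol.
Mg²⁺ + 2 e⁻ → Mg, so n(Mg) = n(e⁻)/2 = 4.436 mol.
m = n·M = 4.436 × 24.31 = 108 g.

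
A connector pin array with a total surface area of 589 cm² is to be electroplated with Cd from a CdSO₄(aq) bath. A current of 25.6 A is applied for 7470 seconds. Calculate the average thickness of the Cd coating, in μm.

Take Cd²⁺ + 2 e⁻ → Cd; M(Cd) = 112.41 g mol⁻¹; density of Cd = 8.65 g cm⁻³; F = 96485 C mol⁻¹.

219 μm

Q = I·t = 25.60 × 7470.0 = 191200 C; n(e⁻) = 1.982 mol.
n(Cd) = n(e⁻)/2 = 0.9910 mol, so m = 0.9910 × 112.41 = 111.4 g.
Volume = m/ρ = 111.4 / 8.65 = 12.88 cm³.
Thickness = V/A = 12.88 / 589 = 0.0219 cm = 219 μm.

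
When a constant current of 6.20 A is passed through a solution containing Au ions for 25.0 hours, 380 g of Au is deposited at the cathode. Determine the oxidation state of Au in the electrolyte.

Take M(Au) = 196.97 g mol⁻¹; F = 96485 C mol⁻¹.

+3

Q = I·t = 6.200 A × 90000 s = 558000 C, so n(e⁻) = 558000/96485 = 5.783 mol.
n(Au) deposited = 380 / 196.97 = 1.929 mol.
Electrons per atom = n(e⁻)/n(Au) = 5.783 / 1.929 = 3.00 ≈ 3, so the ion is Au³⁺.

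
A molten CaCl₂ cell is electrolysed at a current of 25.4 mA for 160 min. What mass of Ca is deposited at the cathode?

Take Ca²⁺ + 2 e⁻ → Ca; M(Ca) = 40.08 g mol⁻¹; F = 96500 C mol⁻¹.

Q = I·t = 0.02540 A × 9600.0 s = 243.8 C.
n(e⁻) = Q/F = 243.8 / 96500 = 0.002527 mol.
Ca²⁺ + 2 e⁻ → Ca, so n(Ca) = n(e⁻)/2 = 0.001263 mol.
m = n·M = 0.001263 × 40.08 = 0.0506 g.

0.0506 g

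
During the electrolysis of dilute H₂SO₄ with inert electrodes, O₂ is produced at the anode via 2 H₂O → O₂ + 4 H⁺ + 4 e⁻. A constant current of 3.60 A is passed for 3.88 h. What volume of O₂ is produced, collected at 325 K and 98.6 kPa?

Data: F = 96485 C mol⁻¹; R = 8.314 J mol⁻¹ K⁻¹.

Q = I·t = 3.600 A × 13968 s = 50280 C.
n(e⁻) = Q/F = 50280 / 96485 = 0.5212 mol.
4 electrons are transferred per O₂ molecule, so n(O₂) = 0.5212 / 4 = 0.1303 mol.
V = nRT/P = (0.1303 × 8.314 × 325) / (98.6 × 10³ Pa) = 0.00357 m³ = 3.57 L.

3.57 L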